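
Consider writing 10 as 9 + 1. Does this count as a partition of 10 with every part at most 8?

No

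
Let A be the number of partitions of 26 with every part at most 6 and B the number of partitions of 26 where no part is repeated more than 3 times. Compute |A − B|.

351

Partitions of 26 with every part at most 6: 709.
Partitions of 26 where no part is repeated more than 3 times: 1060.
|709 − 1060| = 351.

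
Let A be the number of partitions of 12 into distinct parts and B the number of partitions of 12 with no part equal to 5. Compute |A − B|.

Partitions of 12 into distinct parts: 15.
Partitions of 12 with no part equal to 5: 62.
|15 − 62| = 47.

47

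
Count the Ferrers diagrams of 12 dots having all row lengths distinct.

Listing the qualifying partitions of 12:
12
11,1
10,2
9,3
9,2,1
8,4
8,3,1
7,5
7,4,1
7,3,2
6,5,1
6,4,2
6,3,2,1
5,4,3
5,4,2,1
That's 15 in total.

15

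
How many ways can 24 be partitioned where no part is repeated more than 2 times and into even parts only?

A partial list (first 12 by largest part):
24
22 + 2
20 + 4
20 + 2 + 2
18 + 6
18 + 4 + 2
16 + 8
16 + 6 + 2
16 + 4 + 4
16 + 4 + 2 + 2
14 + 10
14 + 8 + 2
…and 24 more, for 36 total.

36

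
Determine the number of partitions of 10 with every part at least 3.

5

The partitions of 10 that satisfy the conditions:
10
3+7
4+6
5+5
3+3+4
Counting gives 5.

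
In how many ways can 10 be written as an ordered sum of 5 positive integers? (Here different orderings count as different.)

By stars and bars with positive parts, the count is C(9,4) = 126.

126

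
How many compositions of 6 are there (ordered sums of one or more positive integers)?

There are 5 gaps and each independently is a cut or not, giving 2^5 = 32.

32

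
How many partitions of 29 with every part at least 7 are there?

20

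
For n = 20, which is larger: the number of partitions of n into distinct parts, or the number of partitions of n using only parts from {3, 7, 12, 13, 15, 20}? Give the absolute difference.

Partitions of 20 into distinct parts: 64.
Partitions of 20 using only parts from {3, 7, 12, 13, 15, 20}: 3.
|64 − 3| = 61.

61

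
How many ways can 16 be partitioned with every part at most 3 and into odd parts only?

6

Enumerating:
3, 3, 3, 3, 3, 1
3, 3, 3, 3, 1, 1, 1, 1
3, 3, 3, 1, 1, 1, 1, 1, 1, 1
3, 3, 1, 1, 1, 1, 1, 1, 1, 1, 1, 1
3, 1, 1, 1, 1, 1, 1, 1, 1, 1, 1, 1, 1, 1
1, 1, 1, 1, 1, 1, 1, 1, 1, 1, 1, 1, 1, 1, 1, 1
That's 6 in total.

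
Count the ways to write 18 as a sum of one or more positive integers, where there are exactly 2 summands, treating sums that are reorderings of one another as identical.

9

Enumerating:
17 + 1
16 + 2
15 + 3
14 + 4
13 + 5
12 + 6
11 + 7
10 + 8
9 + 9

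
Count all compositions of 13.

There are 12 gaps and each independently is a cut or not, giving 2^12 = 4096.

4096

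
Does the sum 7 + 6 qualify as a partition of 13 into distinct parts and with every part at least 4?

The parts sum to 13, and the condition 'all summands are distinct' holds; the condition 'every summand is at least 4' holds.

Yes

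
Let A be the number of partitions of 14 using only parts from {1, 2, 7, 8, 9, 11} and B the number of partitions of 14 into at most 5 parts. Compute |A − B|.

Partitions of 14 using only parts from {1, 2, 7, 8, 9, 11}: 22.
Partitions of 14 into at most 5 parts: 70.
|22 − 70| = 48.

48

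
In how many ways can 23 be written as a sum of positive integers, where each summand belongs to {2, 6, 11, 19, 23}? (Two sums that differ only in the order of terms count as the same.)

5

Enumerating:
23
2,2,19
6,6,11
2,2,2,6,11
2,2,2,2,2,2,11
That's 5 in total.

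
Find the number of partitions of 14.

135

Counting exhaustively, 135 partitions satisfy the conditions.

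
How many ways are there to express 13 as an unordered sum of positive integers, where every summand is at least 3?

Listing the qualifying partitions of 13:
13
10,3
9,4
8,5
7,6
7,3,3
6,4,3
5,5,3
5,4,4
4,3,3,3
Counting gives 10.

10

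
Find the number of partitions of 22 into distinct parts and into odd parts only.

8

Listing the qualifying partitions of 22:
21, 1
19, 3
17, 5
15, 7
13, 9
13, 5, 3, 1
11, 7, 3, 1
9, 7, 5, 1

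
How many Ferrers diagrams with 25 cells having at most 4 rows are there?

185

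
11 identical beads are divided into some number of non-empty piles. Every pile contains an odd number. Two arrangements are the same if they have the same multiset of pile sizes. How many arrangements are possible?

Enumerating:
11
9+1+1
7+3+1
7+1+1+1+1
5+5+1
5+3+3
5+3+1+1+1
5+1+1+1+1+1+1
3+3+3+1+1
3+3+1+1+1+1+1
3+1+1+1+1+1+1+1+1
1+1+1+1+1+1+1+1+1+1+1

12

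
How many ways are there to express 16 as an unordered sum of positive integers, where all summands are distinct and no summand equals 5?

23

Enumerating:
16
15 + 1
14 + 2
13 + 3
13 + 2 + 1
12 + 4
12 + 3 + 1
11 + 4 + 1
11 + 3 + 2
10 + 6
10 + 4 + 2
10 + 3 + 2 + 1
9 + 7
9 + 6 + 1
9 + 4 + 3
9 + 4 + 2 + 1
8 + 7 + 1
8 + 6 + 2
8 + 4 + 3 + 1
7 + 6 + 3
7 + 6 + 2 + 1
7 + 4 + 3 + 2
6 + 4 + 3 + 2 + 1
That's 23 in total.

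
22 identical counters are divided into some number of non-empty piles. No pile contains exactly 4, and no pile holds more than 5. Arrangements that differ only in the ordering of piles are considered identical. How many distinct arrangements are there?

114

Counting exhaustively, 114 partitions satisfy the conditions.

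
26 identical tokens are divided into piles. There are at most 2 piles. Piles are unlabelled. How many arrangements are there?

14

Listing the qualifying partitions of 26:
26
25,1
24,2
23,3
22,4
21,5
20,6
19,7
18,8
17,9
16,10
15,11
14,12
13,13
That's 14 in total.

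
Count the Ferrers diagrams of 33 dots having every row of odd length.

448

Enumerating by decreasing first part gives 448 partitions in all.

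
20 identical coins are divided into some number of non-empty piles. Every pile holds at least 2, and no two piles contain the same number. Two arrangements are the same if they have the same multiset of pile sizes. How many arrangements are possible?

35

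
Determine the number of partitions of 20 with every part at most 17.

623

There are 623 such partitions.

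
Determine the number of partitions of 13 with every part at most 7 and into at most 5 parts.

There are too many to list fully; the first 12 (by largest part) are:
7, 6
7, 5, 1
7, 4, 2
7, 4, 1, 1
7, 3, 3
7, 3, 2, 1
7, 3, 1, 1, 1
7, 2, 2, 2
7, 2, 2, 1, 1
6, 6, 1
6, 5, 2
6, 5, 1, 1
…and 27 more, for 39 total.

39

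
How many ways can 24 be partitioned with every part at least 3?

There are 110 such partitions.

110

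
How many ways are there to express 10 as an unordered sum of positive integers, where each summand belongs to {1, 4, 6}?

5

Enumerating:
6, 4
6, 1, 1, 1, 1
4, 4, 1, 1
4, 1, 1, 1, 1, 1, 1
1, 1, 1, 1, 1, 1, 1, 1, 1, 1
Counting gives 5.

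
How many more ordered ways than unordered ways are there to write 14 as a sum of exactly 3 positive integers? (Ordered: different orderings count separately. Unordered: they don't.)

62

Compositions: C(13,2) = 78.
Unordered (partitions into 3 parts): 16.
Difference: 78 − 16 = 62.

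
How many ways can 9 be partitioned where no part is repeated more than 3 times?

22

They are:
9
8+1
7+2
7+1+1
6+3
6+2+1
6+1+1+1
5+4
5+3+1
5+2+2
5+2+1+1
4+4+1
4+3+2
4+3+1+1
4+2+2+1
4+2+1+1+1
3+3+3
3+3+2+1
3+3+1+1+1
3+2+2+2
3+2+2+1+1
2+2+2+1+1+1
That's 22 in total.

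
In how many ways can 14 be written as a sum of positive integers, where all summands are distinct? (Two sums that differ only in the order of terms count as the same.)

The partitions of 14 that satisfy the conditions:
14
13+1
12+2
11+3
11+2+1
10+4
10+3+1
9+5
9+4+1
9+3+2
8+6
8+5+1
8+4+2
8+3+2+1
7+6+1
7+5+2
7+4+3
7+4+2+1
6+5+3
6+5+2+1
6+4+3+1
5+4+3+2

22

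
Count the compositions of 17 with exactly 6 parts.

By stars and bars with positive parts, the count is C(16,5) = 4368.

4368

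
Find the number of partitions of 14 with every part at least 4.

7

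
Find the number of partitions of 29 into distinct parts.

Enumerating by decreasing first part gives 256 partitions in all.

256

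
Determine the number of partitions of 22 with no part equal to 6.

771

Direct enumeration gives 771 partitions.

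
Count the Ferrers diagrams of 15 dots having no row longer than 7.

131

Systematic enumeration (by largest part, then next-largest, …) yields 131.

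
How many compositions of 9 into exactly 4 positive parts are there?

A composition of 9 into 4 positive parts is chosen by placing 3 dividers among the 8 gaps between 9 units: C(8,3) = 56.

56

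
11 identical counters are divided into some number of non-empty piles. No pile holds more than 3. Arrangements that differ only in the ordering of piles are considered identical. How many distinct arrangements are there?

Enumerating:
2+3+3+3
1+1+3+3+3
1+2+2+3+3
1+1+1+2+3+3
1+1+1+1+1+3+3
2+2+2+2+3
1+1+2+2+2+3
1+1+1+1+2+2+3
1+1+1+1+1+1+2+3
1+1+1+1+1+1+1+1+3
1+2+2+2+2+2
1+1+1+2+2+2+2
1+1+1+1+1+2+2+2
1+1+1+1+1+1+1+2+2
1+1+1+1+1+1+1+1+1+2
1+1+1+1+1+1+1+1+1+1+1

16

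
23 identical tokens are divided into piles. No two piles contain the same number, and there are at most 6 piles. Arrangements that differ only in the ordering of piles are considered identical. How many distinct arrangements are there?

Direct enumeration gives 104 partitions.

104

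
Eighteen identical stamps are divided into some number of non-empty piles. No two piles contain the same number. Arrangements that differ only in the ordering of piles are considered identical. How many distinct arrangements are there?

46

There are too many to list fully; the first 12 (by largest part) are:
18
1 + 17
2 + 16
3 + 15
1 + 2 + 15
4 + 14
1 + 3 + 14
5 + 13
1 + 4 + 13
2 + 3 + 13
6 + 12
1 + 5 + 12
…and 34 more, for 46 total.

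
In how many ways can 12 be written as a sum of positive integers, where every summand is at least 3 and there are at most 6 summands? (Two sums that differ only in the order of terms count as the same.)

9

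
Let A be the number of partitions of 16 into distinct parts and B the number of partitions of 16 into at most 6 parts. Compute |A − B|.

104

Partitions of 16 into distinct parts: 32.
Partitions of 16 into at most 6 parts: 136.
|32 − 136| = 104.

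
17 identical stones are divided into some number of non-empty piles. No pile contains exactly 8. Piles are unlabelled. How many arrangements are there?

A full systematic count gives 267.

267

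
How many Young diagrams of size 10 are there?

42

A partial list (first 12 by largest part):
10
9,1
8,2
8,1,1
7,3
7,2,1
7,1,1,1
6,4
6,3,1
6,2,2
6,2,1,1
6,1,1,1,1
…and 30 more, for 42 total.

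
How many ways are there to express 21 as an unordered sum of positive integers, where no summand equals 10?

Counting exhaustively, 736 partitions satisfy the conditions.

736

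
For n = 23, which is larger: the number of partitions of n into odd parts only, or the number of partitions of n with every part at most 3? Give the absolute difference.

Partitions of 23 into odd parts only: 104.
Partitions of 23 with every part at most 3: 56.
|104 − 56| = 48.

48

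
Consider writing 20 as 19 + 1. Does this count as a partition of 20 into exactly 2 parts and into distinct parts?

The parts sum to 20, and the condition 'there are exactly 2 summands' holds; the condition 'all summands are distinct' holds.

Yes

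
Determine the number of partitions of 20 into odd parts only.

64

A partial list (first 12 by largest part):
1 + 19
3 + 17
1 + 1 + 1 + 17
5 + 15
1 + 1 + 3 + 15
1 + 1 + 1 + 1 + 1 + 15
7 + 13
1 + 1 + 5 + 13
1 + 3 + 3 + 13
1 + 1 + 1 + 1 + 3 + 13
1 + 1 + 1 + 1 + 1 + 1 + 1 + 13
9 + 11
…and 52 more, for 64 total.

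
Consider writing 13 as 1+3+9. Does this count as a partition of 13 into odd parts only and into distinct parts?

The parts sum to 13, and the condition 'every summand is odd' holds; the condition 'all summands are distinct' holds.

Yes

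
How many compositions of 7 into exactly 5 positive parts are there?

Equivalently, choose which 4 of the 6 gaps become plus signs: C(6,4) = 15.

15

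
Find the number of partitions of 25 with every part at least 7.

11

They are:
25
18,7
17,8
16,9
15,10
14,11
13,12
11,7,7
10,8,7
9,9,7
9,8,8
That's 11 in total.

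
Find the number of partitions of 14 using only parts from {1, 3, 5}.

11

Listing the qualifying partitions of 14:
5,5,3,1
5,5,1,1,1,1
5,3,3,3
5,3,3,1,1,1
5,3,1,1,1,1,1,1
5,1,1,1,1,1,1,1,1,1
3,3,3,3,1,1
3,3,3,1,1,1,1,1
3,3,1,1,1,1,1,1,1,1
3,1,1,1,1,1,1,1,1,1,1,1
1,1,1,1,1,1,1,1,1,1,1,1,1,1
That's 11 in total.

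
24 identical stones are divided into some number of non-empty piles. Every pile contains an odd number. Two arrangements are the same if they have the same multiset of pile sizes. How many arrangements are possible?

Enumerating by decreasing first part gives 122 partitions in all.

122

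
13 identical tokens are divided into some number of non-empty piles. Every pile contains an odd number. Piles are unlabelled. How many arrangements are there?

18

They are:
13
11+1+1
9+3+1
9+1+1+1+1
7+5+1
7+3+3
7+3+1+1+1
7+1+1+1+1+1+1
5+5+3
5+5+1+1+1
5+3+3+1+1
5+3+1+1+1+1+1
5+1+1+1+1+1+1+1+1
3+3+3+3+1
3+3+3+1+1+1+1
3+3+1+1+1+1+1+1+1
3+1+1+1+1+1+1+1+1+1+1
1+1+1+1+1+1+1+1+1+1+1+1+1
That's 18 in total.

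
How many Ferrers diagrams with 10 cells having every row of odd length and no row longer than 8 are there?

Enumerating:
7, 3
7, 1, 1, 1
5, 5
5, 3, 1, 1
5, 1, 1, 1, 1, 1
3, 3, 3, 1
3, 3, 1, 1, 1, 1
3, 1, 1, 1, 1, 1, 1, 1
1, 1, 1, 1, 1, 1, 1, 1, 1, 1

9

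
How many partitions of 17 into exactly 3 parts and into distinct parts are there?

They are:
1, 2, 14
1, 3, 13
1, 4, 12
2, 3, 12
1, 5, 11
2, 4, 11
1, 6, 10
2, 5, 10
3, 4, 10
1, 7, 9
2, 6, 9
3, 5, 9
2, 7, 8
3, 6, 8
4, 5, 8
4, 6, 7

16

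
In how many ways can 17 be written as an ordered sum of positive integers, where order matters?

65536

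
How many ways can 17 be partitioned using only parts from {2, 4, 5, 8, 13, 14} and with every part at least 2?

Enumerating:
13,4
13,2,2
8,5,4
8,5,2,2
5,5,5,2
5,4,4,4
5,4,4,2,2
5,4,2,2,2,2
5,2,2,2,2,2,2
Counting gives 9.

9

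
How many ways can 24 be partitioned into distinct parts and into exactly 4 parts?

47

A partial list (first 12 by largest part):
18+3+2+1
17+4+2+1
16+5+2+1
16+4+3+1
15+6+2+1
15+5+3+1
15+4+3+2
14+7+2+1
14+6+3+1
14+5+4+1
14+5+3+2
13+8+2+1
…and 35 more, for 47 total.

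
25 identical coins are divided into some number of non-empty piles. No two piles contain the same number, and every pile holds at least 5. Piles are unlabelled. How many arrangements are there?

17

The partitions of 25 that satisfy the conditions:
25
20, 5
19, 6
18, 7
17, 8
16, 9
15, 10
14, 11
14, 6, 5
13, 12
13, 7, 5
12, 8, 5
12, 7, 6
11, 9, 5
11, 8, 6
10, 9, 6
10, 8, 7
Counting gives 17.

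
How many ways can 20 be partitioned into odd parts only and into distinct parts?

Listing the qualifying partitions of 20:
19, 1
17, 3
15, 5
13, 7
11, 9
11, 5, 3, 1
9, 7, 3, 1

7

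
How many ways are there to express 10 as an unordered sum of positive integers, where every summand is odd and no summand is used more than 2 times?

4

They are:
1 + 9
3 + 7
5 + 5
1 + 1 + 3 + 5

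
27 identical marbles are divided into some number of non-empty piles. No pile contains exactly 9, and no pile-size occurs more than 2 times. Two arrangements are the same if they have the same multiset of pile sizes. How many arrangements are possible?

597

A full systematic count gives 597.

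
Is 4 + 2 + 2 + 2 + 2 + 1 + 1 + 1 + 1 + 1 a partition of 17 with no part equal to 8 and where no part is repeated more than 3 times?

No

The parts sum to 17, and the condition 'no summand is used more than 3 times' is violated.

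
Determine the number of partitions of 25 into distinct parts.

142

Enumerating by decreasing first part gives 142 partitions in all.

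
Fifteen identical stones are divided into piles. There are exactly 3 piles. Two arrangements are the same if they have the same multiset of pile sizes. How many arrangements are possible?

They are:
13+1+1
12+2+1
11+3+1
11+2+2
10+4+1
10+3+2
9+5+1
9+4+2
9+3+3
8+6+1
8+5+2
8+4+3
7+7+1
7+6+2
7+5+3
7+4+4
6+6+3
6+5+4
5+5+5

19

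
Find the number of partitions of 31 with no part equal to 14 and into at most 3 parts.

Counting exhaustively, 87 partitions satisfy the conditions.

87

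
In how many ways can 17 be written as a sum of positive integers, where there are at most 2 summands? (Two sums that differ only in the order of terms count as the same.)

9

The partitions of 17 that satisfy the conditions:
17
16 + 1
15 + 2
14 + 3
13 + 4
12 + 5
11 + 6
10 + 7
9 + 8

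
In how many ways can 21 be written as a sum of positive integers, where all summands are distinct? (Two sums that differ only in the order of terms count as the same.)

Systematic enumeration (by largest part, then next-largest, …) yields 76.

76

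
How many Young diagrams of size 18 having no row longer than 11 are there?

355

A full systematic count gives 355.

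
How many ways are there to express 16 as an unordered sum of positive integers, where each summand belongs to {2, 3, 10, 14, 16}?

7

Listing the qualifying partitions of 16:
16
2 + 14
3 + 3 + 10
2 + 2 + 2 + 10
2 + 2 + 3 + 3 + 3 + 3
2 + 2 + 2 + 2 + 2 + 3 + 3
2 + 2 + 2 + 2 + 2 + 2 + 2 + 2
Counting gives 7.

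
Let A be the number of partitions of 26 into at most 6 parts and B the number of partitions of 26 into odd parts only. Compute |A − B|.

544

Partitions of 26 into at most 6 parts: 709.
Partitions of 26 into odd parts only: 165.
|709 − 165| = 544.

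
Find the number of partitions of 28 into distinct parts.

222

There are 222 such partitions.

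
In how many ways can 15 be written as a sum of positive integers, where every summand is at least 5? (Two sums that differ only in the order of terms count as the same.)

Enumerating:
15
10, 5
9, 6
8, 7
5, 5, 5
That's 5 in total.

5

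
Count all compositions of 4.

8

Each of the 3 gaps between 4 units is either a break or not: 2^3 = 8.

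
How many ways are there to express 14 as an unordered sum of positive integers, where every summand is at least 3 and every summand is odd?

The partitions of 14 that satisfy the conditions:
11+3
9+5
7+7
5+3+3+3
Counting gives 4.

4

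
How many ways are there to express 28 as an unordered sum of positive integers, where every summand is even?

135

A full systematic count gives 135.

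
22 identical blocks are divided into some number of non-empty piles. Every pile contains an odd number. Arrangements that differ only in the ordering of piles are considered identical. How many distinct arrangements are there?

Counting exhaustively, 89 partitions satisfy the conditions.

89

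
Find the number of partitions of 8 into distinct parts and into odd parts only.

2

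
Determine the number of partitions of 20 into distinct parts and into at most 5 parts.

A partial list (first 12 by largest part):
20
19,1
18,2
17,3
17,2,1
16,4
16,3,1
15,5
15,4,1
15,3,2
14,6
14,5,1
…and 52 more, for 64 total.

64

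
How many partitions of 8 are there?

22

Enumerating:
8
7 + 1
6 + 2
6 + 1 + 1
5 + 3
5 + 2 + 1
5 + 1 + 1 + 1
4 + 4
4 + 3 + 1
4 + 2 + 2
4 + 2 + 1 + 1
4 + 1 + 1 + 1 + 1
3 + 3 + 2
3 + 3 + 1 + 1
3 + 2 + 2 + 1
3 + 2 + 1 + 1 + 1
3 + 1 + 1 + 1 + 1 + 1
2 + 2 + 2 + 2
2 + 2 + 2 + 1 + 1
2 + 2 + 1 + 1 + 1 + 1
2 + 1 + 1 + 1 + 1 + 1 + 1
1 + 1 + 1 + 1 + 1 + 1 + 1 + 1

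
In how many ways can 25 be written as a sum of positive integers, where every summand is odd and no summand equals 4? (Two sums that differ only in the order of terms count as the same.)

142

Systematic enumeration (by largest part, then next-largest, …) yields 142.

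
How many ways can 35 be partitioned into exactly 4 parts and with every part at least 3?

Systematic enumeration (by largest part, then next-largest, …) yields 150.

150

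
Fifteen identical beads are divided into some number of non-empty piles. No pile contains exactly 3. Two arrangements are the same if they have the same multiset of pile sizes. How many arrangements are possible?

99

Enumerating by decreasing first part gives 99 partitions in all.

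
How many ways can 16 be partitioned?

231

Systematic enumeration (by largest part, then next-largest, …) yields 231.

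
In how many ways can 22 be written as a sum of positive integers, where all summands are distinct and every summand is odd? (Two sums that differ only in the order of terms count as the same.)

They are:
21 + 1
19 + 3
17 + 5
15 + 7
13 + 9
13 + 5 + 3 + 1
11 + 7 + 3 + 1
9 + 7 + 5 + 1

8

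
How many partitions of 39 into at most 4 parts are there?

588

Enumerating by decreasing first part gives 588 partitions in all.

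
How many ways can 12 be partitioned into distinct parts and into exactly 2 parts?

5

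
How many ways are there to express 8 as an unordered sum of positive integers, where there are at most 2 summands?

5

The partitions of 8 that satisfy the conditions:
8
7 + 1
6 + 2
5 + 3
4 + 4
That's 5 in total.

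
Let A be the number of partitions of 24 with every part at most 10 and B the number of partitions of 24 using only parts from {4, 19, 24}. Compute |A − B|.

Partitions of 24 with every part at most 10: 1204.
Partitions of 24 using only parts from {4, 19, 24}: 2.
|1204 − 2| = 1202.

1202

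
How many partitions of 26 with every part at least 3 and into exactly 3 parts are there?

33

There are too many to list fully; the first 12 (by largest part) are:
20+3+3
19+4+3
18+5+3
18+4+4
17+6+3
17+5+4
16+7+3
16+6+4
16+5+5
15+8+3
15+7+4
15+6+5
…and 21 more, for 33 total.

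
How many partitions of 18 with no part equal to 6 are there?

308

Systematic enumeration (by largest part, then next-largest, …) yields 308.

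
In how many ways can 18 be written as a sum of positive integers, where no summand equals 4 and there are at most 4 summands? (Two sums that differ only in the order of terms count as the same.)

60

There are too many to list fully; the first 12 (by largest part) are:
18
1, 17
2, 16
1, 1, 16
3, 15
1, 2, 15
1, 1, 1, 15
1, 3, 14
2, 2, 14
1, 1, 2, 14
5, 13
2, 3, 13
…and 48 more, for 60 total.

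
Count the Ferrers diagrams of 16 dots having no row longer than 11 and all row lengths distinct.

They are:
11, 5
11, 4, 1
11, 3, 2
10, 6
10, 5, 1
10, 4, 2
10, 3, 2, 1
9, 7
9, 6, 1
9, 5, 2
9, 4, 3
9, 4, 2, 1
8, 7, 1
8, 6, 2
8, 5, 3
8, 5, 2, 1
8, 4, 3, 1
7, 6, 3
7, 6, 2, 1
7, 5, 4
7, 5, 3, 1
7, 4, 3, 2
6, 5, 4, 1
6, 5, 3, 2
6, 4, 3, 2, 1

25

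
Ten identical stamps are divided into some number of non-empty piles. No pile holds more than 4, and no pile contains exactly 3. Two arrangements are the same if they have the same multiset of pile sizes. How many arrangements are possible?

They are:
4, 4, 2
4, 4, 1, 1
4, 2, 2, 2
4, 2, 2, 1, 1
4, 2, 1, 1, 1, 1
4, 1, 1, 1, 1, 1, 1
2, 2, 2, 2, 2
2, 2, 2, 2, 1, 1
2, 2, 2, 1, 1, 1, 1
2, 2, 1, 1, 1, 1, 1, 1
2, 1, 1, 1, 1, 1, 1, 1, 1
1, 1, 1, 1, 1, 1, 1, 1, 1, 1

12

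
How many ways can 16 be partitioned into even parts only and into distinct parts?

6

Enumerating:
16
14 + 2
12 + 4
10 + 6
10 + 4 + 2
8 + 6 + 2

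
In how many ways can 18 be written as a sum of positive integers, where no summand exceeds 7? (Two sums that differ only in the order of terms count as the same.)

Enumerating by decreasing first part gives 248 partitions in all.

248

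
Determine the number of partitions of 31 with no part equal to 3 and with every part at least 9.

12

The partitions of 31 that satisfy the conditions:
31
22 + 9
21 + 10
20 + 11
19 + 12
18 + 13
17 + 14
16 + 15
13 + 9 + 9
12 + 10 + 9
11 + 11 + 9
11 + 10 + 10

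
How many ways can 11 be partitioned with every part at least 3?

6

Listing the qualifying partitions of 11:
11
8+3
7+4
6+5
5+3+3
4+4+3
That's 6 in total.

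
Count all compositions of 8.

Each of the 7 gaps between 8 units is either a break or not: 2^7 = 128.

128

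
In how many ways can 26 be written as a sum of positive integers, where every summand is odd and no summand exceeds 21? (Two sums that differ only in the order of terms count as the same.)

162

Systematic enumeration (by largest part, then next-largest, …) yields 162.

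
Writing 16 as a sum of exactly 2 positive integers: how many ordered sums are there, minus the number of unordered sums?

7

Ordered (compositions into 2 parts): C(15,1) = 15.
Partitions of 16 into exactly 2 parts: 8.
Difference: 15 − 8 = 7.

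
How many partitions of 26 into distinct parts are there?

A full systematic count gives 165.

165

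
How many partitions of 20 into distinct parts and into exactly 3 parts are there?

24

Listing the qualifying partitions of 20:
1 + 2 + 17
1 + 3 + 16
1 + 4 + 15
2 + 3 + 15
1 + 5 + 14
2 + 4 + 14
1 + 6 + 13
2 + 5 + 13
3 + 4 + 13
1 + 7 + 12
2 + 6 + 12
3 + 5 + 12
1 + 8 + 11
2 + 7 + 11
3 + 6 + 11
4 + 5 + 11
1 + 9 + 10
2 + 8 + 10
3 + 7 + 10
4 + 6 + 10
3 + 8 + 9
4 + 7 + 9
5 + 6 + 9
5 + 7 + 8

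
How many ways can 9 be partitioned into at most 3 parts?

12

Listing the qualifying partitions of 9:
9
1, 8
2, 7
1, 1, 7
3, 6
1, 2, 6
4, 5
1, 3, 5
2, 2, 5
1, 4, 4
2, 3, 4
3, 3, 3
That's 12 in total.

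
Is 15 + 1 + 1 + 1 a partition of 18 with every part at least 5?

No

The parts sum to 18, and the condition 'every summand is at least 5' is violated.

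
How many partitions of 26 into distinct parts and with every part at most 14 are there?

There are 110 such partitions.

110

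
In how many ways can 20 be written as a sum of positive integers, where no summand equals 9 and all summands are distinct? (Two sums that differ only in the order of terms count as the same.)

There are too many to list fully; the first 12 (by largest part) are:
20
1, 19
2, 18
3, 17
1, 2, 17
4, 16
1, 3, 16
5, 15
1, 4, 15
2, 3, 15
6, 14
1, 5, 14
…and 41 more, for 53 total.

53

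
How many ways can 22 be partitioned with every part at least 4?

A partial list (first 12 by largest part):
22
18 + 4
17 + 5
16 + 6
15 + 7
14 + 8
14 + 4 + 4
13 + 9
13 + 5 + 4
12 + 10
12 + 6 + 4
12 + 5 + 5
…and 22 more, for 34 total.

34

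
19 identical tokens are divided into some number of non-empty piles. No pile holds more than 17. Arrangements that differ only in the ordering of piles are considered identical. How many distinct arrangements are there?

Systematic enumeration (by largest part, then next-largest, …) yields 488.

488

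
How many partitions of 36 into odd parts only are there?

668

A full systematic count gives 668.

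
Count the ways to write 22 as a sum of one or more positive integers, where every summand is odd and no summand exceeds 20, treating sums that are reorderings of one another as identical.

88

A full systematic count gives 88.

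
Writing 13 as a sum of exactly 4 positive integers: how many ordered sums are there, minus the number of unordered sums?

202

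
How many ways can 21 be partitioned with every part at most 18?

There are 788 such partitions.

788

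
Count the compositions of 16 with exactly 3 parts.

By stars and bars with positive parts, the count is C(15,2) = 105.

105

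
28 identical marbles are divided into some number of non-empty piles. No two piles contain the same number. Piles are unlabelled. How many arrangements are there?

Systematic enumeration (by largest part, then next-largest, …) yields 222.

222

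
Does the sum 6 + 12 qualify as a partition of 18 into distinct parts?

Yes

The parts sum to 18, and the condition 'all summands are distinct' holds.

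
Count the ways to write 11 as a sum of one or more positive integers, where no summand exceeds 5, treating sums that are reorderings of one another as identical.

37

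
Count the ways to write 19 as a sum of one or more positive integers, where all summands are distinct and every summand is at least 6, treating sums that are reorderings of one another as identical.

Listing the qualifying partitions of 19:
19
13 + 6
12 + 7
11 + 8
10 + 9
Counting gives 5.

5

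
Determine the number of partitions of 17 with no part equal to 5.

220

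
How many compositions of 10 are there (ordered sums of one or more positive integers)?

512

Each of the 9 gaps between 10 units is either a break or not: 2^9 = 512.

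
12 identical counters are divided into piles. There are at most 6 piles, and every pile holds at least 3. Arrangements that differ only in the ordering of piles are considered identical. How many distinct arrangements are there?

Listing the qualifying partitions of 12:
12
9 + 3
8 + 4
7 + 5
6 + 6
6 + 3 + 3
5 + 4 + 3
4 + 4 + 4
3 + 3 + 3 + 3
That's 9 in total.

9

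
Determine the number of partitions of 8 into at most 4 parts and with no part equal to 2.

Listing the qualifying partitions of 8:
8
7,1
6,1,1
5,3
5,1,1,1
4,4
4,3,1
3,3,1,1
That's 8 in total.

8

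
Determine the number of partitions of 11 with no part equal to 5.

45

There are too many to list fully; the first 12 (by largest part) are:
11
10+1
9+2
9+1+1
8+3
8+2+1
8+1+1+1
7+4
7+3+1
7+2+2
7+2+1+1
7+1+1+1+1
…and 33 more, for 45 total.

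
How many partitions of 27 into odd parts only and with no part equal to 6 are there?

Direct enumeration gives 192 partitions.

192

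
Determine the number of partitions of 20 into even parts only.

A partial list (first 12 by largest part):
20
18+2
16+4
16+2+2
14+6
14+4+2
14+2+2+2
12+8
12+6+2
12+4+4
12+4+2+2
12+2+2+2+2
…and 30 more, for 42 total.

42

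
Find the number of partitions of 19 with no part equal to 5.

355

A full systematic count gives 355.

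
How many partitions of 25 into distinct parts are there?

A full systematic count gives 142.

142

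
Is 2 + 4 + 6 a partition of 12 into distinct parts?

The parts sum to 12, and the condition 'all summands are distinct' holds.

Yes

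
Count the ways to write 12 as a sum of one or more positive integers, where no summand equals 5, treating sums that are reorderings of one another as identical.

There are too many to list fully; the first 12 (by largest part) are:
12
11+1
10+2
10+1+1
9+3
9+2+1
9+1+1+1
8+4
8+3+1
8+2+2
8+2+1+1
8+1+1+1+1
…and 50 more, for 62 total.

62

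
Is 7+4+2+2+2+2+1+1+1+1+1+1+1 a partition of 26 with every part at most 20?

The parts sum to 26, and the condition 'no summand exceeds 20' holds.

Yes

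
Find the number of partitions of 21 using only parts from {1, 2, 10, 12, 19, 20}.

26

There are too many to list fully; the first 12 (by largest part) are:
20+1
19+2
19+1+1
12+2+2+2+2+1
12+2+2+2+1+1+1
12+2+2+1+1+1+1+1
12+2+1+1+1+1+1+1+1
12+1+1+1+1+1+1+1+1+1
10+10+1
10+2+2+2+2+2+1
10+2+2+2+2+1+1+1
10+2+2+2+1+1+1+1+1
…and 14 more, for 26 total.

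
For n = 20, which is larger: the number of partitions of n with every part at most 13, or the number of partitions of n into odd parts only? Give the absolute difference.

533

Partitions of 20 with every part at most 13: 597.
Partitions of 20 into odd parts only: 64.
|597 − 64| = 533.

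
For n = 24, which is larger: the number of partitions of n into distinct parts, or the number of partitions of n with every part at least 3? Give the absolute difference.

12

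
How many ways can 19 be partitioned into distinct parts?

A partial list (first 12 by largest part):
19
18,1
17,2
16,3
16,2,1
15,4
15,3,1
14,5
14,4,1
14,3,2
13,6
13,5,1
…and 42 more, for 54 total.

54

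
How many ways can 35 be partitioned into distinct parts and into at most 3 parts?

103

Counting exhaustively, 103 partitions satisfy the conditions.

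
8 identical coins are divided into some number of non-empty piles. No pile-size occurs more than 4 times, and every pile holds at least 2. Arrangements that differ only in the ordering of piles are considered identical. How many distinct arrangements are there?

They are:
8
6,2
5,3
4,4
4,2,2
3,3,2
2,2,2,2
That's 7 in total.

7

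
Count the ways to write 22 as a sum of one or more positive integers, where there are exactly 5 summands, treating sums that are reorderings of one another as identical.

Direct enumeration gives 119 partitions.

119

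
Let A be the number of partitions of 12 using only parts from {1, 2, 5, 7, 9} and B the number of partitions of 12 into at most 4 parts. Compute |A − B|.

15

Partitions of 12 using only parts from {1, 2, 5, 7, 9}: 19.
Partitions of 12 into at most 4 parts: 34.
|19 − 34| = 15.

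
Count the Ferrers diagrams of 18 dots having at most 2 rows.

The partitions of 18 that satisfy the conditions:
18
17 + 1
16 + 2
15 + 3
14 + 4
13 + 5
12 + 6
11 + 7
10 + 8
9 + 9

10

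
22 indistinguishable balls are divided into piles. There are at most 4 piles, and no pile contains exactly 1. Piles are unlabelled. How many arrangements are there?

88

There are 88 such partitions.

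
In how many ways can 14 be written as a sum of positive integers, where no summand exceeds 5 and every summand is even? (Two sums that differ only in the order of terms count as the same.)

Listing the qualifying partitions of 14:
4+4+4+2
4+4+2+2+2
4+2+2+2+2+2
2+2+2+2+2+2+2

4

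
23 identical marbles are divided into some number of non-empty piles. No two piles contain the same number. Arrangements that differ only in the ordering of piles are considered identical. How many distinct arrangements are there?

Direct enumeration gives 104 partitions.

104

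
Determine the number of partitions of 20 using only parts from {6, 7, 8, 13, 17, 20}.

4

They are:
20
13+7
8+6+6
7+7+6
That's 4 in total.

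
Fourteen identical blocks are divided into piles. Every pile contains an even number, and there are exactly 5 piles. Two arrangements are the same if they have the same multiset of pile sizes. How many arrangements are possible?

The partitions of 14 that satisfy the conditions:
2 + 2 + 2 + 2 + 6
2 + 2 + 2 + 4 + 4

2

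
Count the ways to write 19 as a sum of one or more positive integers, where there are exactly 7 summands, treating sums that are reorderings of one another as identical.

There are too many to list fully; the first 12 (by largest part) are:
13 + 1 + 1 + 1 + 1 + 1 + 1
12 + 2 + 1 + 1 + 1 + 1 + 1
11 + 3 + 1 + 1 + 1 + 1 + 1
11 + 2 + 2 + 1 + 1 + 1 + 1
10 + 4 + 1 + 1 + 1 + 1 + 1
10 + 3 + 2 + 1 + 1 + 1 + 1
10 + 2 + 2 + 2 + 1 + 1 + 1
9 + 5 + 1 + 1 + 1 + 1 + 1
9 + 4 + 2 + 1 + 1 + 1 + 1
9 + 3 + 3 + 1 + 1 + 1 + 1
9 + 3 + 2 + 2 + 1 + 1 + 1
9 + 2 + 2 + 2 + 2 + 1 + 1
…and 53 more, for 65 total.

65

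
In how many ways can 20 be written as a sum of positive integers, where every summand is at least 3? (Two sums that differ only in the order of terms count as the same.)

49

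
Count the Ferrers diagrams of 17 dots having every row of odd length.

There are too many to list fully; the first 12 (by largest part) are:
17
1+1+15
1+3+13
1+1+1+1+13
1+5+11
3+3+11
1+1+1+3+11
1+1+1+1+1+1+11
1+7+9
3+5+9
1+1+1+5+9
1+1+3+3+9
…and 26 more, for 38 total.

38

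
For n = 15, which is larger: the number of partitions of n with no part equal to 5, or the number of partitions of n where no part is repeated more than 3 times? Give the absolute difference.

29

Partitions of 15 with no part equal to 5: 134.
Partitions of 15 where no part is repeated more than 3 times: 105.
|134 − 105| = 29.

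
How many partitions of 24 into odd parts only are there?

122

There are 122 such partitions.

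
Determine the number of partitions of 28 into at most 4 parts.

249

There are 249 such partitions.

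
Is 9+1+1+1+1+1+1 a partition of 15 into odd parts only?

Yes

The parts sum to 15, and the condition 'every summand is odd' holds.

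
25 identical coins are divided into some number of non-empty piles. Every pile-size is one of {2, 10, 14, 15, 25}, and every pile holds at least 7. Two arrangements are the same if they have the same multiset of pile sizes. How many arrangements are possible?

2

They are:
25
15+10
Counting gives 2.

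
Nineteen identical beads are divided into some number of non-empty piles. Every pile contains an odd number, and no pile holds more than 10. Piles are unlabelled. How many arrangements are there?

A partial list (first 12 by largest part):
1+9+9
3+7+9
1+1+1+7+9
5+5+9
1+1+3+5+9
1+1+1+1+1+5+9
1+3+3+3+9
1+1+1+1+3+3+9
1+1+1+1+1+1+1+3+9
1+1+1+1+1+1+1+1+1+1+9
5+7+7
1+1+3+7+7
…and 28 more, for 40 total.

40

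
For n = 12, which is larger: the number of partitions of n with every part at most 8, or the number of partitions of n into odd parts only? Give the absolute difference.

55

Partitions of 12 with every part at most 8: 70.
Partitions of 12 into odd parts only: 15.
|70 − 15| = 55.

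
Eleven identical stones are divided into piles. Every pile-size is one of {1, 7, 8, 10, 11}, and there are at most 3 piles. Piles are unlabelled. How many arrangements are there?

Enumerating:
11
1 + 10
That's 2 in total.

2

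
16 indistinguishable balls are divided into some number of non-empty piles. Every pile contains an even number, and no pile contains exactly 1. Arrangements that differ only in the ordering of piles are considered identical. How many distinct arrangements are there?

They are:
16
14, 2
12, 4
12, 2, 2
10, 6
10, 4, 2
10, 2, 2, 2
8, 8
8, 6, 2
8, 4, 4
8, 4, 2, 2
8, 2, 2, 2, 2
6, 6, 4
6, 6, 2, 2
6, 4, 4, 2
6, 4, 2, 2, 2
6, 2, 2, 2, 2, 2
4, 4, 4, 4
4, 4, 4, 2, 2
4, 4, 2, 2, 2, 2
4, 2, 2, 2, 2, 2, 2
2, 2, 2, 2, 2, 2, 2, 2
That's 22 in total.

22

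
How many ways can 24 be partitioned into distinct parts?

There are 122 such partitions.

122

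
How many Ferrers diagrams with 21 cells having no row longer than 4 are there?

Counting exhaustively, 120 partitions satisfy the conditions.

120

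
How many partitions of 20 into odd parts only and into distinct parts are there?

Enumerating:
19 + 1
17 + 3
15 + 5
13 + 7
11 + 9
11 + 5 + 3 + 1
9 + 7 + 3 + 1

7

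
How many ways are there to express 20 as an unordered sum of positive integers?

627

There are 627 such partitions.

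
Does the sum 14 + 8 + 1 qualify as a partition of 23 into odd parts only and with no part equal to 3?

No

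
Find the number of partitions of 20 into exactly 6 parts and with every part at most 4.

4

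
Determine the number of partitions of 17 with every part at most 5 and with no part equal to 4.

62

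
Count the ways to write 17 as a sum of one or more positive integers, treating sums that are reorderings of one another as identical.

297

There are 297 such partitions.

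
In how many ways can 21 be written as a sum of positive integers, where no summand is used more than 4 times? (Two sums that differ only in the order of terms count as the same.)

Enumerating by decreasing first part gives 505 partitions in all.

505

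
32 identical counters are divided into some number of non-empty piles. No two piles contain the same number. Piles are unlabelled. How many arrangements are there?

Systematic enumeration (by largest part, then next-largest, …) yields 390.

390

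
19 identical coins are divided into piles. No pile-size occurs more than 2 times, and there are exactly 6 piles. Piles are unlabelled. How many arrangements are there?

23

The partitions of 19 that satisfy the conditions:
1 + 1 + 2 + 2 + 3 + 10
1 + 1 + 2 + 2 + 4 + 9
1 + 1 + 2 + 3 + 3 + 9
1 + 1 + 2 + 2 + 5 + 8
1 + 1 + 2 + 3 + 4 + 8
1 + 2 + 2 + 3 + 3 + 8
1 + 1 + 2 + 2 + 6 + 7
1 + 1 + 2 + 3 + 5 + 7
1 + 1 + 2 + 4 + 4 + 7
1 + 1 + 3 + 3 + 4 + 7
1 + 2 + 2 + 3 + 4 + 7
1 + 1 + 2 + 3 + 6 + 6
1 + 1 + 2 + 4 + 5 + 6
1 + 1 + 3 + 3 + 5 + 6
1 + 2 + 2 + 3 + 5 + 6
1 + 1 + 3 + 4 + 4 + 6
1 + 2 + 2 + 4 + 4 + 6
1 + 2 + 3 + 3 + 4 + 6
1 + 1 + 3 + 4 + 5 + 5
1 + 2 + 2 + 4 + 5 + 5
1 + 2 + 3 + 3 + 5 + 5
1 + 2 + 3 + 4 + 4 + 5
2 + 2 + 3 + 3 + 4 + 5
Counting gives 23.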